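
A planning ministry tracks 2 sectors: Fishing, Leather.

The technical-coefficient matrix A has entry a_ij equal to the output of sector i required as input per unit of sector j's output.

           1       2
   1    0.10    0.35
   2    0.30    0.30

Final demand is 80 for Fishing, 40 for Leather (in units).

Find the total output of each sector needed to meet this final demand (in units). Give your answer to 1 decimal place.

x_1 = 133.3, x_2 = 114.3

I − A =
  [   0.90    -0.35]
  [  -0.30     0.70]
det(I−A) = (0.90)(0.70) − (-0.35)(-0.30) = 0.5250
adj(I−A) = [[0.70, 0.35], [0.30, 0.90]]
(I − A)⁻¹ = adj(I−A) / det(I−A) ≈
  [   1.3333     0.6667]
  [   0.5714     1.7143]
x = (I − A)⁻¹ d = adj(I−A)·d / det(I−A), with det(I−A) = 0.5250:
  x_1 = (0.70·80 + 0.35·40) / 0.5250 = 70.00 / 0.5250 ≈ 133.3
  x_2 = (0.30·80 + 0.90·40) / 0.5250 = 60.00 / 0.5250 ≈ 114.3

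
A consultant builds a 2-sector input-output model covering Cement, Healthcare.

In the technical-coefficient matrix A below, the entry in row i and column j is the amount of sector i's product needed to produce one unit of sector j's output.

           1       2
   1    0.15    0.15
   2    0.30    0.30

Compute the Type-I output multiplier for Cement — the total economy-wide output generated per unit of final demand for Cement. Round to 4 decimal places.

I − A =
  [   0.85    -0.15]
  [  -0.30     0.70]
det(I−A) = (0.85)(0.70) − (-0.15)(-0.30) = 0.5500
adj(I−A) = [[0.70, 0.15], [0.30, 0.85]]
(I − A)⁻¹ = adj(I−A) / det(I−A) ≈
  [   1.27273     0.27273]
  [   0.54545     1.54545]
The output multiplier for sector j is the column-j sum of the Leontief inverse (I − A)⁻¹ = adj(I−A) / det(I−A).
Column 1 of adj(I−A): (0.70, 0.30); det(I−A) = 0.5500.
m_1 = (0.70 + 0.30) / 0.5500 = 1.00 / 0.5500 ≈ 1.8182.

m_1 = 1.8182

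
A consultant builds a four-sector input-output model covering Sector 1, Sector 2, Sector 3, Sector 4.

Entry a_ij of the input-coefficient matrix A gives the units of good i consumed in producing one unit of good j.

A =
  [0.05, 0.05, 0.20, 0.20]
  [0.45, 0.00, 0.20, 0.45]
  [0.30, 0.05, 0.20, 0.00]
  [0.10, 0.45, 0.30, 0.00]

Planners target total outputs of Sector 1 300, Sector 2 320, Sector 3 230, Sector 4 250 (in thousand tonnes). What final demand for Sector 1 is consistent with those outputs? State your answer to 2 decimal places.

I − A =
  [   0.95    -0.05    -0.20    -0.20]
  [  -0.45     1.00    -0.20    -0.45]
  [  -0.30    -0.05     0.80     0.00]
  [  -0.10    -0.45    -0.30     1.00]
d = (I − A) x:
  d_1 = (+0.95)·300 + (-0.05)·320 + (-0.20)·230 + (-0.20)·250 = 173.00
  d_2 = (-0.45)·300 + (+1.00)·320 + (-0.20)·230 + (-0.45)·250 = 26.50
  d_3 = (-0.30)·300 + (-0.05)·320 + (+0.80)·230 + (+0.00)·250 = 78.00
  d_4 = (-0.10)·300 + (-0.45)·320 + (-0.30)·230 + (+1.00)·250 = 7.00

d_1 = 173.00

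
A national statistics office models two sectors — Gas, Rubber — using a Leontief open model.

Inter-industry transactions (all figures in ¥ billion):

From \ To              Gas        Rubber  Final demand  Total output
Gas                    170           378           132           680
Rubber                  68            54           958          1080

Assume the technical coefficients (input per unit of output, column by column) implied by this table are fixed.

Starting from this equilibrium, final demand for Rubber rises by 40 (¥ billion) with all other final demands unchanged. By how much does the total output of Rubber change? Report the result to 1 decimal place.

Technical coefficients a_ij = z_ij / X_j:
  a_GG = 170/680 = 0.25, a_RG = 68/680 = 0.10
  a_GR = 378/1080 = 0.35, a_RR = 54/1080 = 0.05
I − A =
  [   0.75    -0.35]
  [  -0.10     0.95]
det(I−A) = (0.75)(0.95) − (-0.35)(-0.10) = 0.6775
adj(I−A) = [[0.95, 0.35], [0.10, 0.75]]
(I − A)⁻¹ = adj(I−A) / det(I−A) ≈
  [   1.4022     0.5166]
  [   0.1476     1.1070]
Δx = (I − A)⁻¹ Δd with Δd having +40 in the Rubber component and 0 elsewhere.
So Δx_R = L_RR · (+40), where L_RR = adj(I−A)_RR / det(I−A) = 0.75 / 0.6775.
Δx_R = 0.75 × (+40) / 0.6775 = 30.00 / 0.6775 ≈ 44.3.

Δx_R = 44.3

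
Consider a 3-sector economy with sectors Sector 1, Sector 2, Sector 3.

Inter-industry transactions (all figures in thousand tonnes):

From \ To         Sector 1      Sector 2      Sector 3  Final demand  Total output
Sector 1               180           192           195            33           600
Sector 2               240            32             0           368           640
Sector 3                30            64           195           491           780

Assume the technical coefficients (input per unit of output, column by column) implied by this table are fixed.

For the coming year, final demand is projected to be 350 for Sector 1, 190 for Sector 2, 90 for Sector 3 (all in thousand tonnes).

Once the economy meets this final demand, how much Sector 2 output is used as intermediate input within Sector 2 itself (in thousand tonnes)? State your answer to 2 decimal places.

z_22 = 27.32

Technical coefficients a_ij = z_ij / X_j:
  a_11 = 180/600 = 0.30, a_21 = 240/600 = 0.40, a_31 = 30/600 = 0.05
  a_12 = 192/640 = 0.30, a_22 = 32/640 = 0.05, a_32 = 64/640 = 0.10
  a_13 = 195/780 = 0.25, a_23 = 0/780 = 0.00, a_33 = 195/780 = 0.25
I − A =
  [   0.70    -0.30    -0.25]
  [  -0.40     0.95     0.00]
  [  -0.05    -0.10     0.75]
Cofactors of I−A, C_ij = (−1)^(i+j)·(minor ij) (rows/columns in the sector order above):
  C_11 = (0.95)(0.75) − (0.00)(-0.10) = 0.7125
  C_12 = −[(-0.40)(0.75) − (0.00)(-0.05)] = 0.3000
  C_13 = (-0.40)(-0.10) − (0.95)(-0.05) = 0.0875
  C_21 = −[(-0.30)(0.75) − (-0.25)(-0.10)] = 0.2500
  C_22 = (0.70)(0.75) − (-0.25)(-0.05) = 0.5125
  C_23 = −[(0.70)(-0.10) − (-0.30)(-0.05)] = 0.0850
  C_31 = (-0.30)(0.00) − (-0.25)(0.95) = 0.2375
  C_32 = −[(0.70)(0.00) − (-0.25)(-0.40)] = 0.1000
  C_33 = (0.70)(0.95) − (-0.30)(-0.40) = 0.5450
det(I−A) = Σ_j (I−A)_1j·C_1j = (0.70)(0.7125) + (-0.30)(0.3000) + (-0.25)(0.0875) = 0.386875
adj(I−A) = Cᵀ =
  [ 0.7125   0.2500   0.2375]
  [ 0.3000   0.5125   0.1000]
  [ 0.0875   0.0850   0.5450]
(I − A)⁻¹ = adj(I−A) / det(I−A) ≈
  [   1.8417     0.6462     0.6139]
  [   0.7754     1.3247     0.2585]
  [   0.2262     0.2197     1.4087]
First solve x = (I − A)⁻¹ d = adj(I−A)·d / det(I−A); in particular x_2 = (0.3000·350 + 0.5125·190 + 0.1000·90) / 0.386875 = 211.375 / 0.386875 ≈ 546.3651.
Intermediate flow from 2 to 2: z_22 = a_22 · x_2 = 0.05 × 211.375 / 0.386875 = 10.56875 / 0.386875 ≈ 27.32.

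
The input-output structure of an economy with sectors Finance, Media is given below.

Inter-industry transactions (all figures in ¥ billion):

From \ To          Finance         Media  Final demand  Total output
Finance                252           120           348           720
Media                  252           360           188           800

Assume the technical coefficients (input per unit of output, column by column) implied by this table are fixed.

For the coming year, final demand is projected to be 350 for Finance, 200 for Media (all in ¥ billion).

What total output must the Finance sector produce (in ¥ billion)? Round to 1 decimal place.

x_1 = 729.5

Technical coefficients a_ij = z_ij / X_j:
  a_11 = 252/720 = 0.35, a_21 = 252/720 = 0.35
  a_12 = 120/800 = 0.15, a_22 = 360/800 = 0.45
I − A =
  [   0.65    -0.15]
  [  -0.35     0.55]
det(I−A) = (0.65)(0.55) − (-0.15)(-0.35) = 0.3050
adj(I−A) = [[0.55, 0.15], [0.35, 0.65]]
(I − A)⁻¹ = adj(I−A) / det(I−A) ≈
  [   1.8033     0.4918]
  [   1.1475     2.1311]
x = (I − A)⁻¹ d = adj(I−A)·d / det(I−A), with det(I−A) = 0.3050:
  x_1 = (0.55·350 + 0.15·200) / 0.3050 = 222.50 / 0.3050 ≈ 729.5
  x_2 = (0.35·350 + 0.65·200) / 0.3050 = 252.50 / 0.3050 ≈ 827.9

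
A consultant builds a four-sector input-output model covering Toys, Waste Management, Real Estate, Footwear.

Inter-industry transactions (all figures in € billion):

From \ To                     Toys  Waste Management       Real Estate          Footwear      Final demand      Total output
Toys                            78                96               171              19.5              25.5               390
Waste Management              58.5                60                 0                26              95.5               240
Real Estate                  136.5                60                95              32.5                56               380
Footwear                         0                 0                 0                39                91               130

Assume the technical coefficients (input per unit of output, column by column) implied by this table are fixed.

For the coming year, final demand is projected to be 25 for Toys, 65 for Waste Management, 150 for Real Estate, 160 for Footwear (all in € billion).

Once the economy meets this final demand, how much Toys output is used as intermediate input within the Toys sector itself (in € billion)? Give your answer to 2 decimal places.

z_TT = 110.32

Technical coefficients a_ij = z_ij / X_j:
  a_TT = 78/390 = 0.20, a_WT = 58.5/390 = 0.15, a_RT = 136.5/390 = 0.35, a_FT = 0/390 = 0.00
  a_TW = 96/240 = 0.40, a_WW = 60/240 = 0.25, a_RW = 60/240 = 0.25, a_FW = 0/240 = 0.00
  a_TR = 171/380 = 0.45, a_WR = 0/380 = 0.00, a_RR = 95/380 = 0.25, a_FR = 0/380 = 0.00
  a_TF = 19.5/130 = 0.15, a_WF = 26/130 = 0.20, a_RF = 32.5/130 = 0.25, a_FF = 39/130 = 0.30
I − A =
  [   0.80    -0.40    -0.45    -0.15]
  [  -0.15     0.75     0.00    -0.20]
  [  -0.35    -0.25     0.75    -0.25]
  [   0.00     0.00     0.00     0.70]
Compute the cofactors C_ij = (−1)^(i+j)·(3×3 minor ij) of I−A; the adjugate is their transpose:
adj(I−A) = Cᵀ =
  [ 0.39375   0.28875   0.23625   0.25125]
  [ 0.07875   0.30975   0.04725   0.12225]
  [ 0.21000   0.23800   0.37800   0.24800]
  [ 0.00000   0.00000   0.00000   0.27000]
det(I−A) = Σ_j (I−A)_1j·C_1j = (0.80)(0.39375) + (-0.40)(0.07875) + (-0.45)(0.21000) + (-0.15)(0.00000) = 0.1890
(I − A)⁻¹ = adj(I−A) / det(I−A) ≈
  [   2.0833     1.5278     1.2500     1.3294]
  [   0.4167     1.6389     0.2500     0.6468]
  [   1.1111     1.2593     2.0000     1.3122]
  [   0.0000     0.0000     0.0000     1.4286]
First solve x = (I − A)⁻¹ d = adj(I−A)·d / det(I−A); in particular x_T = (0.39375·25 + 0.28875·65 + 0.23625·150 + 0.25125·160) / 0.1890 = 104.25 / 0.1890 ≈ 551.5873.
Intermediate flow from T to T: z_TT = a_TT · x_T = 0.20 × 104.25 / 0.1890 = 20.85 / 0.1890 ≈ 110.32.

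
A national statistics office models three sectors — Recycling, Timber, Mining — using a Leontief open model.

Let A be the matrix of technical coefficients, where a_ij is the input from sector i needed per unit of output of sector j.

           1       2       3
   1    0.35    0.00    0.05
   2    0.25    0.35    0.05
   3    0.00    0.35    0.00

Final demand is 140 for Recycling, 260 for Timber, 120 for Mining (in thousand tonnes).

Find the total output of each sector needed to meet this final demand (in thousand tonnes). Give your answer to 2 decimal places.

I − A =
  [   0.65     0.00    -0.05]
  [  -0.25     0.65    -0.05]
  [   0.00    -0.35     1.00]
Cofactors of I−A, C_ij = (−1)^(i+j)·(minor ij) (rows/columns in the sector order above):
  C_11 = (0.65)(1.00) − (-0.05)(-0.35) = 0.6325
  C_12 = −[(-0.25)(1.00) − (-0.05)(0.00)] = 0.2500
  C_13 = (-0.25)(-0.35) − (0.65)(0.00) = 0.0875
  C_21 = −[(0.00)(1.00) − (-0.05)(-0.35)] = 0.0175
  C_22 = (0.65)(1.00) − (-0.05)(0.00) = 0.6500
  C_23 = −[(0.65)(-0.35) − (0.00)(0.00)] = 0.2275
  C_31 = (0.00)(-0.05) − (-0.05)(0.65) = 0.0325
  C_32 = −[(0.65)(-0.05) − (-0.05)(-0.25)] = 0.0450
  C_33 = (0.65)(0.65) − (0.00)(-0.25) = 0.4225
det(I−A) = Σ_j (I−A)_1j·C_1j = (0.65)(0.6325) + (0.00)(0.2500) + (-0.05)(0.0875) = 0.40675
adj(I−A) = Cᵀ =
  [ 0.6325   0.0175   0.0325]
  [ 0.2500   0.6500   0.0450]
  [ 0.0875   0.2275   0.4225]
(I − A)⁻¹ = adj(I−A) / det(I−A) ≈
  [   1.5550     0.0430     0.0799]
  [   0.6146     1.5980     0.1106]
  [   0.2151     0.5593     1.0387]
x = (I − A)⁻¹ d = adj(I−A)·d / det(I−A), with det(I−A) = 0.40675:
  x_1 = (0.6325·140 + 0.0175·260 + 0.0325·120) / 0.40675 = 97.00 / 0.40675 ≈ 238.48
  x_2 = (0.2500·140 + 0.6500·260 + 0.0450·120) / 0.40675 = 209.40 / 0.40675 ≈ 514.81
  x_3 = (0.0875·140 + 0.2275·260 + 0.4225·120) / 0.40675 = 122.10 / 0.40675 ≈ 300.18

x_1 = 238.48, x_2 = 514.81, x_3 = 300.18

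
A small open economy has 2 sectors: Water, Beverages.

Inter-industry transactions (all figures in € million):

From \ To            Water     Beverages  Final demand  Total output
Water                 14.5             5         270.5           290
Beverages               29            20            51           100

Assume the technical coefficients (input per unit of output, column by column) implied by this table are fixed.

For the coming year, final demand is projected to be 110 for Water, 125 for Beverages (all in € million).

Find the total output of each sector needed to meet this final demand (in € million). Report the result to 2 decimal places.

Technical coefficients a_ij = z_ij / X_j:
  a_11 = 14.5/290 = 0.05, a_21 = 29/290 = 0.10
  a_12 = 5/100 = 0.05, a_22 = 20/100 = 0.20
I − A =
  [   0.95    -0.05]
  [  -0.10     0.80]
det(I−A) = (0.95)(0.80) − (-0.05)(-0.10) = 0.7550
adj(I−A) = [[0.80, 0.05], [0.10, 0.95]]
(I − A)⁻¹ = adj(I−A) / det(I−A) ≈
  [   1.0596     0.0662]
  [   0.1325     1.2583]
x = (I − A)⁻¹ d = adj(I−A)·d / det(I−A), with det(I−A) = 0.7550:
  x_1 = (0.80·110 + 0.05·125) / 0.7550 = 94.25 / 0.7550 ≈ 124.83
  x_2 = (0.10·110 + 0.95·125) / 0.7550 = 129.75 / 0.7550 ≈ 171.85

x_1 = 124.83, x_2 = 171.85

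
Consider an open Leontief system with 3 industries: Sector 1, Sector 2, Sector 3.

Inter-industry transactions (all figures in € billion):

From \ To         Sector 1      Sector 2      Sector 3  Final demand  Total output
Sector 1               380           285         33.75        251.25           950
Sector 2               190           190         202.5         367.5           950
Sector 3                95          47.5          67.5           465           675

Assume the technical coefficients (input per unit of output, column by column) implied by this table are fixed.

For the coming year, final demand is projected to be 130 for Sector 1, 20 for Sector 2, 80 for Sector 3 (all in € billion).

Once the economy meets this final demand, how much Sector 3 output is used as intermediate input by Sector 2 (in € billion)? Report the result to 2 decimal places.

z_32 = 7.48

Technical coefficients a_ij = z_ij / X_j:
  a_11 = 380/950 = 0.40, a_21 = 190/950 = 0.20, a_31 = 95/950 = 0.10
  a_12 = 285/950 = 0.30, a_22 = 190/950 = 0.20, a_32 = 47.5/950 = 0.05
  a_13 = 33.75/675 = 0.05, a_23 = 202.5/675 = 0.30, a_33 = 67.5/675 = 0.10
I − A =
  [   0.60    -0.30    -0.05]
  [  -0.20     0.80    -0.30]
  [  -0.10    -0.05     0.90]
Cofactors of I−A, C_ij = (−1)^(i+j)·(minor ij) (rows/columns in the sector order above):
  C_11 = (0.80)(0.90) − (-0.30)(-0.05) = 0.7050
  C_12 = −[(-0.20)(0.90) − (-0.30)(-0.10)] = 0.2100
  C_13 = (-0.20)(-0.05) − (0.80)(-0.10) = 0.0900
  C_21 = −[(-0.30)(0.90) − (-0.05)(-0.05)] = 0.2725
  C_22 = (0.60)(0.90) − (-0.05)(-0.10) = 0.5350
  C_23 = −[(0.60)(-0.05) − (-0.30)(-0.10)] = 0.0600
  C_31 = (-0.30)(-0.30) − (-0.05)(0.80) = 0.1300
  C_32 = −[(0.60)(-0.30) − (-0.05)(-0.20)] = 0.1900
  C_33 = (0.60)(0.80) − (-0.30)(-0.20) = 0.4200
det(I−A) = Σ_j (I−A)_1j·C_1j = (0.60)(0.7050) + (-0.30)(0.2100) + (-0.05)(0.0900) = 0.3555
adj(I−A) = Cᵀ =
  [ 0.7050   0.2725   0.1300]
  [ 0.2100   0.5350   0.1900]
  [ 0.0900   0.0600   0.4200]
(I − A)⁻¹ = adj(I−A) / det(I−A) ≈
  [   1.9831     0.7665     0.3657]
  [   0.5907     1.5049     0.5345]
  [   0.2532     0.1688     1.1814]
First solve x = (I − A)⁻¹ d = adj(I−A)·d / det(I−A); in particular x_2 = (0.2100·130 + 0.5350·20 + 0.1900·80) / 0.3555 = 53.20 / 0.3555 ≈ 149.6484.
Intermediate flow from 3 to 2: z_32 = a_32 · x_2 = 0.05 × 53.20 / 0.3555 = 2.66 / 0.3555 ≈ 7.48.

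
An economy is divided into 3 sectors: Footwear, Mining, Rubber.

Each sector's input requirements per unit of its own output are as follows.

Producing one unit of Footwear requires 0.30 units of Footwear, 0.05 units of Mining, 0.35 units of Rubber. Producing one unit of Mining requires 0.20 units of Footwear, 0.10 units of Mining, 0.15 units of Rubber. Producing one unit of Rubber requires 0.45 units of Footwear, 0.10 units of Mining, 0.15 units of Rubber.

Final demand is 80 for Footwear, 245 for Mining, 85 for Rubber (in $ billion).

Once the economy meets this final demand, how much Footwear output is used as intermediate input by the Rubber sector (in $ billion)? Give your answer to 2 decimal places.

z_13 = 149.90

I − A =
  [   0.70    -0.20    -0.45]
  [  -0.05     0.90    -0.10]
  [  -0.35    -0.15     0.85]
Cofactors of I−A, C_ij = (−1)^(i+j)·(minor ij) (rows/columns in the sector order above):
  C_11 = (0.90)(0.85) − (-0.10)(-0.15) = 0.7500
  C_12 = −[(-0.05)(0.85) − (-0.10)(-0.35)] = 0.0775
  C_13 = (-0.05)(-0.15) − (0.90)(-0.35) = 0.3225
  C_21 = −[(-0.20)(0.85) − (-0.45)(-0.15)] = 0.2375
  C_22 = (0.70)(0.85) − (-0.45)(-0.35) = 0.4375
  C_23 = −[(0.70)(-0.15) − (-0.20)(-0.35)] = 0.1750
  C_31 = (-0.20)(-0.10) − (-0.45)(0.90) = 0.4250
  C_32 = −[(0.70)(-0.10) − (-0.45)(-0.05)] = 0.0925
  C_33 = (0.70)(0.90) − (-0.20)(-0.05) = 0.6200
det(I−A) = Σ_j (I−A)_1j·C_1j = (0.70)(0.7500) + (-0.20)(0.0775) + (-0.45)(0.3225) = 0.364375
adj(I−A) = Cᵀ =
  [ 0.7500   0.2375   0.4250]
  [ 0.0775   0.4375   0.0925]
  [ 0.3225   0.1750   0.6200]
(I − A)⁻¹ = adj(I−A) / det(I−A) ≈
  [   2.0583     0.6518     1.1664]
  [   0.2127     1.2007     0.2539]
  [   0.8851     0.4803     1.7015]
First solve x = (I − A)⁻¹ d = adj(I−A)·d / det(I−A); in particular x_3 = (0.3225·80 + 0.1750·245 + 0.6200·85) / 0.364375 = 121.375 / 0.364375 ≈ 333.1046.
Intermediate flow from 1 to 3: z_13 = a_13 · x_3 = 0.45 × 121.375 / 0.364375 = 54.61875 / 0.364375 ≈ 149.90.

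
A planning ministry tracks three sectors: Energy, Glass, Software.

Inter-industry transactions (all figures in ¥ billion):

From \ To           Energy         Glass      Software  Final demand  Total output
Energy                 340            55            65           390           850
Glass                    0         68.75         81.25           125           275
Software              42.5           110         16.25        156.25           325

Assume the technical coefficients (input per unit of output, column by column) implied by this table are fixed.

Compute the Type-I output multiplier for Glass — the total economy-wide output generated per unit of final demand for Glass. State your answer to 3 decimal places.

Technical coefficients a_ij = z_ij / X_j:
  a_11 = 340/850 = 0.40, a_21 = 0/850 = 0.00, a_31 = 42.5/850 = 0.05
  a_12 = 55/275 = 0.20, a_22 = 68.75/275 = 0.25, a_32 = 110/275 = 0.40
  a_13 = 65/325 = 0.20, a_23 = 81.25/325 = 0.25, a_33 = 16.25/325 = 0.05
I − A =
  [   0.60    -0.20    -0.20]
  [   0.00     0.75    -0.25]
  [  -0.05    -0.40     0.95]
Cofactors of I−A, C_ij = (−1)^(i+j)·(minor ij) (rows/columns in the sector order above):
  C_11 = (0.75)(0.95) − (-0.25)(-0.40) = 0.6125
  C_12 = −[(0.00)(0.95) − (-0.25)(-0.05)] = 0.0125
  C_13 = (0.00)(-0.40) − (0.75)(-0.05) = 0.0375
  C_21 = −[(-0.20)(0.95) − (-0.20)(-0.40)] = 0.2700
  C_22 = (0.60)(0.95) − (-0.20)(-0.05) = 0.5600
  C_23 = −[(0.60)(-0.40) − (-0.20)(-0.05)] = 0.2500
  C_31 = (-0.20)(-0.25) − (-0.20)(0.75) = 0.2000
  C_32 = −[(0.60)(-0.25) − (-0.20)(0.00)] = 0.1500
  C_33 = (0.60)(0.75) − (-0.20)(0.00) = 0.4500
det(I−A) = Σ_j (I−A)_1j·C_1j = (0.60)(0.6125) + (-0.20)(0.0125) + (-0.20)(0.0375) = 0.3575
adj(I−A) = Cᵀ =
  [ 0.6125   0.2700   0.2000]
  [ 0.0125   0.5600   0.1500]
  [ 0.0375   0.2500   0.4500]
(I − A)⁻¹ = adj(I−A) / det(I−A) ≈
  [   1.7133     0.7552     0.5594]
  [   0.0350     1.5664     0.4196]
  [   0.1049     0.6993     1.2587]
The output multiplier for sector j is the column-j sum of the Leontief inverse (I − A)⁻¹ = adj(I−A) / det(I−A).
Column 2 of adj(I−A): (0.2700, 0.5600, 0.2500); det(I−A) = 0.3575.
m_2 = (0.2700 + 0.5600 + 0.2500) / 0.3575 = 1.08 / 0.3575 ≈ 3.021.

m_2 = 3.021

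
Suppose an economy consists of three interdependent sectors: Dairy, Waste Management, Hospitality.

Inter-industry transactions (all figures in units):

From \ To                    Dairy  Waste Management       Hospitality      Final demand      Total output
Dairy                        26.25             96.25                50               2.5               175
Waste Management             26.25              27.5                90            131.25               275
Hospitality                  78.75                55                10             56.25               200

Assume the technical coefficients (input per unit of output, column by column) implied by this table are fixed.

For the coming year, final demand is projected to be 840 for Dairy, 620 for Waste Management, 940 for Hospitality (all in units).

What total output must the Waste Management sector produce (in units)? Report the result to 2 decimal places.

Technical coefficients a_ij = z_ij / X_j:
  a_DD = 26.25/175 = 0.15, a_WD = 26.25/175 = 0.15, a_HD = 78.75/175 = 0.45
  a_DW = 96.25/275 = 0.35, a_WW = 27.5/275 = 0.10, a_HW = 55/275 = 0.20
  a_DH = 50/200 = 0.25, a_WH = 90/200 = 0.45, a_HH = 10/200 = 0.05
I − A =
  [   0.85    -0.35    -0.25]
  [  -0.15     0.90    -0.45]
  [  -0.45    -0.20     0.95]
Cofactors of I−A, C_ij = (−1)^(i+j)·(minor ij) (rows/columns in the sector order above):
  C_11 = (0.90)(0.95) − (-0.45)(-0.20) = 0.7650
  C_12 = −[(-0.15)(0.95) − (-0.45)(-0.45)] = 0.3450
  C_13 = (-0.15)(-0.20) − (0.90)(-0.45) = 0.4350
  C_21 = −[(-0.35)(0.95) − (-0.25)(-0.20)] = 0.3825
  C_22 = (0.85)(0.95) − (-0.25)(-0.45) = 0.6950
  C_23 = −[(0.85)(-0.20) − (-0.35)(-0.45)] = 0.3275
  C_31 = (-0.35)(-0.45) − (-0.25)(0.90) = 0.3825
  C_32 = −[(0.85)(-0.45) − (-0.25)(-0.15)] = 0.4200
  C_33 = (0.85)(0.90) − (-0.35)(-0.15) = 0.7125
det(I−A) = Σ_j (I−A)_1j·C_1j = (0.85)(0.7650) + (-0.35)(0.3450) + (-0.25)(0.4350) = 0.42075
adj(I−A) = Cᵀ =
  [ 0.7650   0.3825   0.3825]
  [ 0.3450   0.6950   0.4200]
  [ 0.4350   0.3275   0.7125]
(I − A)⁻¹ = adj(I−A) / det(I−A) ≈
  [   1.8182     0.9091     0.9091]
  [   0.8200     1.6518     0.9982]
  [   1.0339     0.7784     1.6934]
x = (I − A)⁻¹ d = adj(I−A)·d / det(I−A), with det(I−A) = 0.42075:
  x_D = (0.7650·840 + 0.3825·620 + 0.3825·940) / 0.42075 = 1239.30 / 0.42075 ≈ 2945.45
  x_W = (0.3450·840 + 0.6950·620 + 0.4200·940) / 0.42075 = 1115.50 / 0.42075 ≈ 2651.22
  x_H = (0.4350·840 + 0.3275·620 + 0.7125·940) / 0.42075 = 1238.20 / 0.42075 ≈ 2942.84

x_W = 2651.22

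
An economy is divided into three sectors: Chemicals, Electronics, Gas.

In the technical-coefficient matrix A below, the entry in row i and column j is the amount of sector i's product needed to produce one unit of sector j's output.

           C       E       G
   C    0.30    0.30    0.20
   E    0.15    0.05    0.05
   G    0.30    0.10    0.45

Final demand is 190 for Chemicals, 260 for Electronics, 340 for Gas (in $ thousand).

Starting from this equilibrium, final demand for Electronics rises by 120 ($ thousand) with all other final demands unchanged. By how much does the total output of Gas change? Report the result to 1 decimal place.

I − A =
  [   0.70    -0.30    -0.20]
  [  -0.15     0.95    -0.05]
  [  -0.30    -0.10     0.55]
Cofactors of I−A, C_ij = (−1)^(i+j)·(minor ij) (rows/columns in the sector order above):
  C_11 = (0.95)(0.55) − (-0.05)(-0.10) = 0.5175
  C_12 = −[(-0.15)(0.55) − (-0.05)(-0.30)] = 0.0975
  C_13 = (-0.15)(-0.10) − (0.95)(-0.30) = 0.3000
  C_21 = −[(-0.30)(0.55) − (-0.20)(-0.10)] = 0.1850
  C_22 = (0.70)(0.55) − (-0.20)(-0.30) = 0.3250
  C_23 = −[(0.70)(-0.10) − (-0.30)(-0.30)] = 0.1600
  C_31 = (-0.30)(-0.05) − (-0.20)(0.95) = 0.2050
  C_32 = −[(0.70)(-0.05) − (-0.20)(-0.15)] = 0.0650
  C_33 = (0.70)(0.95) − (-0.30)(-0.15) = 0.6200
det(I−A) = Σ_j (I−A)_1j·C_1j = (0.70)(0.5175) + (-0.30)(0.0975) + (-0.20)(0.3000) = 0.2730
adj(I−A) = Cᵀ =
  [ 0.5175   0.1850   0.2050]
  [ 0.0975   0.3250   0.0650]
  [ 0.3000   0.1600   0.6200]
(I − A)⁻¹ = adj(I−A) / det(I−A) ≈
  [   1.8956     0.6777     0.7509]
  [   0.3571     1.1905     0.2381]
  [   1.0989     0.5861     2.2711]
Δx = (I − A)⁻¹ Δd with Δd having +120 in the Electronics component and 0 elsewhere.
So Δx_G = L_GE · (+120), where L_GE = adj(I−A)_GE / det(I−A) = 0.1600 / 0.2730.
Δx_G = 0.1600 × (+120) / 0.2730 = 19.20 / 0.2730 ≈ 70.3.

Δx_G = 70.3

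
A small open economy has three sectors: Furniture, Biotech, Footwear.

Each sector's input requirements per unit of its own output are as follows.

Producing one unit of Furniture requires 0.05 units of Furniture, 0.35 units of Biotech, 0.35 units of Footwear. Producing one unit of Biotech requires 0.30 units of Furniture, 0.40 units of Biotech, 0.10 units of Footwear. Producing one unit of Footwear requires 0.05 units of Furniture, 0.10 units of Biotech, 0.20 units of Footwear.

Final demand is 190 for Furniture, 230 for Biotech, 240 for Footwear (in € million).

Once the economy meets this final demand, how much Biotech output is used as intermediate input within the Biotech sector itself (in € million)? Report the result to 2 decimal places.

I − A =
  [   0.95    -0.30    -0.05]
  [  -0.35     0.60    -0.10]
  [  -0.35    -0.10     0.80]
Cofactors of I−A, C_ij = (−1)^(i+j)·(minor ij) (rows/columns in the sector order above):
  C_11 = (0.60)(0.80) − (-0.10)(-0.10) = 0.4700
  C_12 = −[(-0.35)(0.80) − (-0.10)(-0.35)] = 0.3150
  C_13 = (-0.35)(-0.10) − (0.60)(-0.35) = 0.2450
  C_21 = −[(-0.30)(0.80) − (-0.05)(-0.10)] = 0.2450
  C_22 = (0.95)(0.80) − (-0.05)(-0.35) = 0.7425
  C_23 = −[(0.95)(-0.10) − (-0.30)(-0.35)] = 0.2000
  C_31 = (-0.30)(-0.10) − (-0.05)(0.60) = 0.0600
  C_32 = −[(0.95)(-0.10) − (-0.05)(-0.35)] = 0.1125
  C_33 = (0.95)(0.60) − (-0.30)(-0.35) = 0.4650
det(I−A) = Σ_j (I−A)_1j·C_1j = (0.95)(0.4700) + (-0.30)(0.3150) + (-0.05)(0.2450) = 0.33975
adj(I−A) = Cᵀ =
  [ 0.4700   0.2450   0.0600]
  [ 0.3150   0.7425   0.1125]
  [ 0.2450   0.2000   0.4650]
(I − A)⁻¹ = adj(I−A) / det(I−A) ≈
  [   1.3834     0.7211     0.1766]
  [   0.9272     2.1854     0.3311]
  [   0.7211     0.5887     1.3687]
First solve x = (I − A)⁻¹ d = adj(I−A)·d / det(I−A); in particular x_2 = (0.3150·190 + 0.7425·230 + 0.1125·240) / 0.33975 = 257.625 / 0.33975 ≈ 758.2781.
Intermediate flow from 2 to 2: z_22 = a_22 · x_2 = 0.40 × 257.625 / 0.33975 = 103.05 / 0.33975 ≈ 303.31.

z_22 = 303.31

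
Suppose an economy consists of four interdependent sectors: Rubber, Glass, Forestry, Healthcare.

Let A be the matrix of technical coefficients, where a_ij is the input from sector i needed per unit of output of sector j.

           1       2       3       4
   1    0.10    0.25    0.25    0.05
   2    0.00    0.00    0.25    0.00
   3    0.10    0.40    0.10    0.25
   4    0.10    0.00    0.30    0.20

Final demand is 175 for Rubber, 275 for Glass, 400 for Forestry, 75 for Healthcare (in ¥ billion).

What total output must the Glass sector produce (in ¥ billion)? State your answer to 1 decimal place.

x_2 = 491.7

I − A =
  [   0.90    -0.25    -0.25    -0.05]
  [   0.00     1.00    -0.25     0.00]
  [  -0.10    -0.40     0.90    -0.25]
  [  -0.10     0.00    -0.30     0.80]
Compute the cofactors C_ij = (−1)^(i+j)·(3×3 minor ij) of I−A; the adjugate is their transpose:
adj(I−A) = Cᵀ =
  [ 0.565000   0.247250   0.265000   0.118125]
  [ 0.026250   0.548250   0.178750   0.057500]
  [ 0.105000   0.312250   0.715000   0.230000]
  [ 0.110000   0.148000   0.301250   0.688750]
det(I−A) = Σ_j (I−A)_1j·C_1j = (0.90)(0.565000) + (-0.25)(0.026250) + (-0.25)(0.105000) + (-0.05)(0.110000) = 0.4701875
(I − A)⁻¹ = adj(I−A) / det(I−A) ≈
  [   1.2016     0.5259     0.5636     0.2512]
  [   0.0558     1.1660     0.3802     0.1223]
  [   0.2233     0.6641     1.5207     0.4892]
  [   0.2339     0.3148     0.6407     1.4648]
x = (I − A)⁻¹ d = adj(I−A)·d / det(I−A), with det(I−A) = 0.4701875:
  x_1 = (0.565000·175 + 0.247250·275 + 0.265000·400 + 0.118125·75) / 0.4701875 = 281.728125 / 0.4701875 ≈ 599.2
  x_2 = (0.026250·175 + 0.548250·275 + 0.178750·400 + 0.057500·75) / 0.4701875 = 231.175 / 0.4701875 ≈ 491.7
  x_3 = (0.105000·175 + 0.312250·275 + 0.715000·400 + 0.230000·75) / 0.4701875 = 407.49375 / 0.4701875 ≈ 866.7
  x_4 = (0.110000·175 + 0.148000·275 + 0.301250·400 + 0.688750·75) / 0.4701875 = 232.10625 / 0.4701875 ≈ 493.6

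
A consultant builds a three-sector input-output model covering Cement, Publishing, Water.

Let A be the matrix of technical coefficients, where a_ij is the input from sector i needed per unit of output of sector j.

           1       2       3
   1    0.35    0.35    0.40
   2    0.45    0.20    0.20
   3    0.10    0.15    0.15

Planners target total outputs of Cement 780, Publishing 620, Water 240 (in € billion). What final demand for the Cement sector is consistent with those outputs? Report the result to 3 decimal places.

d_1 = 194.000

I − A =
  [   0.65    -0.35    -0.40]
  [  -0.45     0.80    -0.20]
  [  -0.10    -0.15     0.85]
d = (I − A) x:
  d_1 = (+0.65)·780 + (-0.35)·620 + (-0.40)·240 = 194.000
  d_2 = (-0.45)·780 + (+0.80)·620 + (-0.20)·240 = 97.000
  d_3 = (-0.10)·780 + (-0.15)·620 + (+0.85)·240 = 33.000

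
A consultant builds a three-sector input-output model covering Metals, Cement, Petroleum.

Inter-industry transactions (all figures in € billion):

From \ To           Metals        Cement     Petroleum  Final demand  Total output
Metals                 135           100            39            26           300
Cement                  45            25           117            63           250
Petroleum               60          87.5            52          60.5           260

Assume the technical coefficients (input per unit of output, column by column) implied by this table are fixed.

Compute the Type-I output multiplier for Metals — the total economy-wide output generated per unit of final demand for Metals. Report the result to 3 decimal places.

Technical coefficients a_ij = z_ij / X_j:
  a_11 = 135/300 = 0.45, a_21 = 45/300 = 0.15, a_31 = 60/300 = 0.20
  a_12 = 100/250 = 0.40, a_22 = 25/250 = 0.10, a_32 = 87.5/250 = 0.35
  a_13 = 39/260 = 0.15, a_23 = 117/260 = 0.45, a_33 = 52/260 = 0.20
I − A =
  [   0.55    -0.40    -0.15]
  [  -0.15     0.90    -0.45]
  [  -0.20    -0.35     0.80]
Cofactors of I−A, C_ij = (−1)^(i+j)·(minor ij) (rows/columns in the sector order above):
  C_11 = (0.90)(0.80) − (-0.45)(-0.35) = 0.5625
  C_12 = −[(-0.15)(0.80) − (-0.45)(-0.20)] = 0.2100
  C_13 = (-0.15)(-0.35) − (0.90)(-0.20) = 0.2325
  C_21 = −[(-0.40)(0.80) − (-0.15)(-0.35)] = 0.3725
  C_22 = (0.55)(0.80) − (-0.15)(-0.20) = 0.4100
  C_23 = −[(0.55)(-0.35) − (-0.40)(-0.20)] = 0.2725
  C_31 = (-0.40)(-0.45) − (-0.15)(0.90) = 0.3150
  C_32 = −[(0.55)(-0.45) − (-0.15)(-0.15)] = 0.2700
  C_33 = (0.55)(0.90) − (-0.40)(-0.15) = 0.4350
det(I−A) = Σ_j (I−A)_1j·C_1j = (0.55)(0.5625) + (-0.40)(0.2100) + (-0.15)(0.2325) = 0.1905
adj(I−A) = Cᵀ =
  [ 0.5625   0.3725   0.3150]
  [ 0.2100   0.4100   0.2700]
  [ 0.2325   0.2725   0.4350]
(I − A)⁻¹ = adj(I−A) / det(I−A) ≈
  [   2.9528     1.9554     1.6535]
  [   1.1024     2.1522     1.4173]
  [   1.2205     1.4304     2.2835]
The output multiplier for sector j is the column-j sum of the Leontief inverse (I − A)⁻¹ = adj(I−A) / det(I−A).
Column 1 of adj(I−A): (0.5625, 0.2100, 0.2325); det(I−A) = 0.1905.
m_1 = (0.5625 + 0.2100 + 0.2325) / 0.1905 = 1.005 / 0.1905 ≈ 5.276.

m_1 = 5.276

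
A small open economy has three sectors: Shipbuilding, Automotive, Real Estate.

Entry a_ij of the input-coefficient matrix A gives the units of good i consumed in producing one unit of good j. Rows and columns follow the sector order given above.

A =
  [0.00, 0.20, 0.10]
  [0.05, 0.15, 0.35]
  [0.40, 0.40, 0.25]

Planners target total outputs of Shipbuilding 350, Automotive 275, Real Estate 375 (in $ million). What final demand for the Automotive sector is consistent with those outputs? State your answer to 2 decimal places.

d_A = 85.00

I − A =
  [   1.00    -0.20    -0.10]
  [  -0.05     0.85    -0.35]
  [  -0.40    -0.40     0.75]
d = (I − A) x:
  d_S = (+1.00)·350 + (-0.20)·275 + (-0.10)·375 = 257.50
  d_A = (-0.05)·350 + (+0.85)·275 + (-0.35)·375 = 85.00
  d_R = (-0.40)·350 + (-0.40)·275 + (+0.75)·375 = 31.25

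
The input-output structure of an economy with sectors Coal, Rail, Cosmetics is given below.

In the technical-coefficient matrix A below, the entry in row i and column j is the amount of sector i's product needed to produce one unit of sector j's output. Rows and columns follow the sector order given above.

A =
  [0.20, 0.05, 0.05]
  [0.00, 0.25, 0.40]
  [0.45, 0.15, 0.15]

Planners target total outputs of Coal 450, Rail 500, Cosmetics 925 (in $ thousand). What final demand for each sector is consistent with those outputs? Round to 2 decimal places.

I − A =
  [   0.80    -0.05    -0.05]
  [   0.00     0.75    -0.40]
  [  -0.45    -0.15     0.85]
d = (I − A) x:
  d_1 = (+0.80)·450 + (-0.05)·500 + (-0.05)·925 = 288.75
  d_2 = (+0.00)·450 + (+0.75)·500 + (-0.40)·925 = 5.00
  d_3 = (-0.45)·450 + (-0.15)·500 + (+0.85)·925 = 508.75

d_1 = 288.75, d_2 = 5.00, d_3 = 508.75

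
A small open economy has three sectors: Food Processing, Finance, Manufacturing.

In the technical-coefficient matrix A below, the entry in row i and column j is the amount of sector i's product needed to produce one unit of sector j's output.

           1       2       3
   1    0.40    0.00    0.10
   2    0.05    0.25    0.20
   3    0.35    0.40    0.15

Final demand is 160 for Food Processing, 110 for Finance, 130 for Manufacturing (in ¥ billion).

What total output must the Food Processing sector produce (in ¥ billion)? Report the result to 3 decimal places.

I − A =
  [   0.60     0.00    -0.10]
  [  -0.05     0.75    -0.20]
  [  -0.35    -0.40     0.85]
Cofactors of I−A, C_ij = (−1)^(i+j)·(minor ij) (rows/columns in the sector order above):
  C_11 = (0.75)(0.85) − (-0.20)(-0.40) = 0.5575
  C_12 = −[(-0.05)(0.85) − (-0.20)(-0.35)] = 0.1125
  C_13 = (-0.05)(-0.40) − (0.75)(-0.35) = 0.2825
  C_21 = −[(0.00)(0.85) − (-0.10)(-0.40)] = 0.0400
  C_22 = (0.60)(0.85) − (-0.10)(-0.35) = 0.4750
  C_23 = −[(0.60)(-0.40) − (0.00)(-0.35)] = 0.2400
  C_31 = (0.00)(-0.20) − (-0.10)(0.75) = 0.0750
  C_32 = −[(0.60)(-0.20) − (-0.10)(-0.05)] = 0.1250
  C_33 = (0.60)(0.75) − (0.00)(-0.05) = 0.4500
det(I−A) = Σ_j (I−A)_1j·C_1j = (0.60)(0.5575) + (0.00)(0.1125) + (-0.10)(0.2825) = 0.30625
adj(I−A) = Cᵀ =
  [ 0.5575   0.0400   0.0750]
  [ 0.1125   0.4750   0.1250]
  [ 0.2825   0.2400   0.4500]
(I − A)⁻¹ = adj(I−A) / det(I−A) ≈
  [   1.8204     0.1306     0.2449]
  [   0.3673     1.5510     0.4082]
  [   0.9224     0.7837     1.4694]
x = (I − A)⁻¹ d = adj(I−A)·d / det(I−A), with det(I−A) = 0.30625:
  x_1 = (0.5575·160 + 0.0400·110 + 0.0750·130) / 0.30625 = 103.35 / 0.30625 ≈ 337.469
  x_2 = (0.1125·160 + 0.4750·110 + 0.1250·130) / 0.30625 = 86.50 / 0.30625 ≈ 282.449
  x_3 = (0.2825·160 + 0.2400·110 + 0.4500·130) / 0.30625 = 130.10 / 0.30625 ≈ 424.816

x_1 = 337.469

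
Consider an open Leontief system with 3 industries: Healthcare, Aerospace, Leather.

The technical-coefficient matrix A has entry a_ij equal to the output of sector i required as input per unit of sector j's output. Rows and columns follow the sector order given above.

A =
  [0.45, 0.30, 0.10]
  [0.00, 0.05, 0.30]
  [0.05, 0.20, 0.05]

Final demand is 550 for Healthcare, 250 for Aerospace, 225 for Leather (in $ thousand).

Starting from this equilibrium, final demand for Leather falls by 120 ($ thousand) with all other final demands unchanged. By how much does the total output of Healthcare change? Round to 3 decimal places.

I − A =
  [   0.55    -0.30    -0.10]
  [   0.00     0.95    -0.30]
  [  -0.05    -0.20     0.95]
Cofactors of I−A, C_ij = (−1)^(i+j)·(minor ij) (rows/columns in the sector order above):
  C_11 = (0.95)(0.95) − (-0.30)(-0.20) = 0.8425
  C_12 = −[(0.00)(0.95) − (-0.30)(-0.05)] = 0.0150
  C_13 = (0.00)(-0.20) − (0.95)(-0.05) = 0.0475
  C_21 = −[(-0.30)(0.95) − (-0.10)(-0.20)] = 0.3050
  C_22 = (0.55)(0.95) − (-0.10)(-0.05) = 0.5175
  C_23 = −[(0.55)(-0.20) − (-0.30)(-0.05)] = 0.1250
  C_31 = (-0.30)(-0.30) − (-0.10)(0.95) = 0.1850
  C_32 = −[(0.55)(-0.30) − (-0.10)(0.00)] = 0.1650
  C_33 = (0.55)(0.95) − (-0.30)(0.00) = 0.5225
det(I−A) = Σ_j (I−A)_1j·C_1j = (0.55)(0.8425) + (-0.30)(0.0150) + (-0.10)(0.0475) = 0.454125
adj(I−A) = Cᵀ =
  [ 0.8425   0.3050   0.1850]
  [ 0.0150   0.5175   0.1650]
  [ 0.0475   0.1250   0.5225]
(I − A)⁻¹ = adj(I−A) / det(I−A) ≈
  [   1.8552     0.6716     0.4074]
  [   0.0330     1.1396     0.3633]
  [   0.1046     0.2753     1.1506]
Δx = (I − A)⁻¹ Δd with Δd having -120 in the Leather component and 0 elsewhere.
So Δx_H = L_HL · (-120), where L_HL = adj(I−A)_HL / det(I−A) = 0.1850 / 0.454125.
Δx_H = 0.1850 × (-120) / 0.454125 = -22.20 / 0.454125 ≈ -48.885.

Δx_H = -48.885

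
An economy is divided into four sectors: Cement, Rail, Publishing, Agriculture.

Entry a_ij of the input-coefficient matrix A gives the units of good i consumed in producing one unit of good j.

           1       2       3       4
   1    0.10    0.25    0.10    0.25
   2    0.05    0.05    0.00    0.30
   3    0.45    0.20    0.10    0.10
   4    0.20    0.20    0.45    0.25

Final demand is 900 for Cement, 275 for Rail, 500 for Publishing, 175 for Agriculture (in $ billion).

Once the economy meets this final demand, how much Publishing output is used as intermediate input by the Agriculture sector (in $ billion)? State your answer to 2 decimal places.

I − A =
  [   0.90    -0.25    -0.10    -0.25]
  [  -0.05     0.95     0.00    -0.30]
  [  -0.45    -0.20     0.90    -0.10]
  [  -0.20    -0.20    -0.45     0.75]
Compute the cofactors C_ij = (−1)^(i+j)·(3×3 minor ij) of I−A; the adjugate is their transpose:
adj(I−A) = Cᵀ =
  [ 0.517500   0.242000   0.205875   0.296750]
  [ 0.146250   0.435625   0.136875   0.241250]
  [ 0.333125   0.254875   0.512875   0.281375]
  [ 0.376875   0.333625   0.399125   0.714500]
det(I−A) = Σ_j (I−A)_1j·C_1j = (0.90)(0.517500) + (-0.25)(0.146250) + (-0.10)(0.333125) + (-0.25)(0.376875) = 0.30165625
(I − A)⁻¹ = adj(I−A) / det(I−A) ≈
  [   1.7155     0.8022     0.6825     0.9837]
  [   0.4848     1.4441     0.4537     0.7998]
  [   1.1043     0.8449     1.7002     0.9328]
  [   1.2494     1.1060     1.3231     2.3686]
First solve x = (I − A)⁻¹ d = adj(I−A)·d / det(I−A); in particular x_4 = (0.376875·900 + 0.333625·275 + 0.399125·500 + 0.714500·175) / 0.30165625 = 755.534375 / 0.30165625 ≈ 2504.6203.
Intermediate flow from 3 to 4: z_34 = a_34 · x_4 = 0.10 × 755.534375 / 0.30165625 = 75.5534375 / 0.30165625 ≈ 250.46.

z_34 = 250.46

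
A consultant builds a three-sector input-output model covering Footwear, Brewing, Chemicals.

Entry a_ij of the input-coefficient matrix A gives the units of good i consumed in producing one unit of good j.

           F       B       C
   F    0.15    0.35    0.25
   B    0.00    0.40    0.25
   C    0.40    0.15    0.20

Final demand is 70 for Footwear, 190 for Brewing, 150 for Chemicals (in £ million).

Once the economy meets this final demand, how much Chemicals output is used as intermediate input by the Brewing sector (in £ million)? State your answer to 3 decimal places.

z_CB = 79.542

I − A =
  [   0.85    -0.35    -0.25]
  [   0.00     0.60    -0.25]
  [  -0.40    -0.15     0.80]
Cofactors of I−A, C_ij = (−1)^(i+j)·(minor ij) (rows/columns in the sector order above):
  C_11 = (0.60)(0.80) − (-0.25)(-0.15) = 0.4425
  C_12 = −[(0.00)(0.80) − (-0.25)(-0.40)] = 0.1000
  C_13 = (0.00)(-0.15) − (0.60)(-0.40) = 0.2400
  C_21 = −[(-0.35)(0.80) − (-0.25)(-0.15)] = 0.3175
  C_22 = (0.85)(0.80) − (-0.25)(-0.40) = 0.5800
  C_23 = −[(0.85)(-0.15) − (-0.35)(-0.40)] = 0.2675
  C_31 = (-0.35)(-0.25) − (-0.25)(0.60) = 0.2375
  C_32 = −[(0.85)(-0.25) − (-0.25)(0.00)] = 0.2125
  C_33 = (0.85)(0.60) − (-0.35)(0.00) = 0.5100
det(I−A) = Σ_j (I−A)_1j·C_1j = (0.85)(0.4425) + (-0.35)(0.1000) + (-0.25)(0.2400) = 0.281125
adj(I−A) = Cᵀ =
  [ 0.4425   0.3175   0.2375]
  [ 0.1000   0.5800   0.2125]
  [ 0.2400   0.2675   0.5100]
(I − A)⁻¹ = adj(I−A) / det(I−A) ≈
  [   1.5740     1.1294     0.8448]
  [   0.3557     2.0631     0.7559]
  [   0.8537     0.9515     1.8141]
First solve x = (I − A)⁻¹ d = adj(I−A)·d / det(I−A); in particular x_B = (0.1000·70 + 0.5800·190 + 0.2125·150) / 0.281125 = 149.075 / 0.281125 ≈ 530.28012.
Intermediate flow from C to B: z_CB = a_CB · x_B = 0.15 × 149.075 / 0.281125 = 22.36125 / 0.281125 ≈ 79.542.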